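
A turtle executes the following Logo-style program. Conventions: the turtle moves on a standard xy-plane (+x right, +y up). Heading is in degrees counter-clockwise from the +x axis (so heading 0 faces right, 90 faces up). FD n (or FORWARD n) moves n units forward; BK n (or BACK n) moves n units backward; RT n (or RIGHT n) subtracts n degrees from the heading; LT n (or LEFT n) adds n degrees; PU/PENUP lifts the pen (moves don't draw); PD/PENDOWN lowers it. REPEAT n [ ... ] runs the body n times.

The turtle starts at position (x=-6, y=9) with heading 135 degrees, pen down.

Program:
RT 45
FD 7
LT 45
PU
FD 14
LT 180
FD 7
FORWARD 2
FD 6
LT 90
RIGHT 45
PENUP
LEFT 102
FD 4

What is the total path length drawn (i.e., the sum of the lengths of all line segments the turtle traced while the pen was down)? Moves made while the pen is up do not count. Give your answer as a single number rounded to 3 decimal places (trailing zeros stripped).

Answer: 7

Derivation:
Executing turtle program step by step:
Start: pos=(-6,9), heading=135, pen down
RT 45: heading 135 -> 90
FD 7: (-6,9) -> (-6,16) [heading=90, draw]
LT 45: heading 90 -> 135
PU: pen up
FD 14: (-6,16) -> (-15.899,25.899) [heading=135, move]
LT 180: heading 135 -> 315
FD 7: (-15.899,25.899) -> (-10.95,20.95) [heading=315, move]
FD 2: (-10.95,20.95) -> (-9.536,19.536) [heading=315, move]
FD 6: (-9.536,19.536) -> (-5.293,15.293) [heading=315, move]
LT 90: heading 315 -> 45
RT 45: heading 45 -> 0
PU: pen up
LT 102: heading 0 -> 102
FD 4: (-5.293,15.293) -> (-6.125,19.205) [heading=102, move]
Final: pos=(-6.125,19.205), heading=102, 1 segment(s) drawn

Segment lengths:
  seg 1: (-6,9) -> (-6,16), length = 7
Total = 7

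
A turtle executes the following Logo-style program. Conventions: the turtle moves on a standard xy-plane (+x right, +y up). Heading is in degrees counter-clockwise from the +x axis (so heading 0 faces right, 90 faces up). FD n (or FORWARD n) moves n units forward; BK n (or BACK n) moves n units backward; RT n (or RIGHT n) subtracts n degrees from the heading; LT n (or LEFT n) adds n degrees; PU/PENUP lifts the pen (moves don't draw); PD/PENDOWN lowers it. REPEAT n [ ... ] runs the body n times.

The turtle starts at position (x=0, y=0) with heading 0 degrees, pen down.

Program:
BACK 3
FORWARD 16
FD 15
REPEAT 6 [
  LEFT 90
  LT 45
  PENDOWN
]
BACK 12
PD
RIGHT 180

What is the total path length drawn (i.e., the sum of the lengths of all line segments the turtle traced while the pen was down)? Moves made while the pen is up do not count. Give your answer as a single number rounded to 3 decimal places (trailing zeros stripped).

Executing turtle program step by step:
Start: pos=(0,0), heading=0, pen down
BK 3: (0,0) -> (-3,0) [heading=0, draw]
FD 16: (-3,0) -> (13,0) [heading=0, draw]
FD 15: (13,0) -> (28,0) [heading=0, draw]
REPEAT 6 [
  -- iteration 1/6 --
  LT 90: heading 0 -> 90
  LT 45: heading 90 -> 135
  PD: pen down
  -- iteration 2/6 --
  LT 90: heading 135 -> 225
  LT 45: heading 225 -> 270
  PD: pen down
  -- iteration 3/6 --
  LT 90: heading 270 -> 0
  LT 45: heading 0 -> 45
  PD: pen down
  -- iteration 4/6 --
  LT 90: heading 45 -> 135
  LT 45: heading 135 -> 180
  PD: pen down
  -- iteration 5/6 --
  LT 90: heading 180 -> 270
  LT 45: heading 270 -> 315
  PD: pen down
  -- iteration 6/6 --
  LT 90: heading 315 -> 45
  LT 45: heading 45 -> 90
  PD: pen down
]
BK 12: (28,0) -> (28,-12) [heading=90, draw]
PD: pen down
RT 180: heading 90 -> 270
Final: pos=(28,-12), heading=270, 4 segment(s) drawn

Segment lengths:
  seg 1: (0,0) -> (-3,0), length = 3
  seg 2: (-3,0) -> (13,0), length = 16
  seg 3: (13,0) -> (28,0), length = 15
  seg 4: (28,0) -> (28,-12), length = 12
Total = 46

Answer: 46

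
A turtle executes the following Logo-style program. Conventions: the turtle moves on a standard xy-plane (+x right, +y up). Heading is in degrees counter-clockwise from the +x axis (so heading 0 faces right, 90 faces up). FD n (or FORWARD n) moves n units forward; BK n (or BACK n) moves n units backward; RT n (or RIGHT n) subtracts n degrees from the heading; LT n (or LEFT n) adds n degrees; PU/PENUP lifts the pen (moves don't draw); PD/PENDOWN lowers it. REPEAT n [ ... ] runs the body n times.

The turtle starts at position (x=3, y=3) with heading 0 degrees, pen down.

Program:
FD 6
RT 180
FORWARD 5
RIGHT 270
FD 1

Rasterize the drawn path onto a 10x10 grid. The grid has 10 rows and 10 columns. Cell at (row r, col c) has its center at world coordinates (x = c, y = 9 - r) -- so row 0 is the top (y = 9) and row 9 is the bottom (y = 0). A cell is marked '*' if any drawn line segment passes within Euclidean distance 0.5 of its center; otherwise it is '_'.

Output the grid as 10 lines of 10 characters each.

Answer: __________
__________
__________
__________
__________
__________
___*******
____*_____
__________
__________

Derivation:
Segment 0: (3,3) -> (9,3)
Segment 1: (9,3) -> (4,3)
Segment 2: (4,3) -> (4,2)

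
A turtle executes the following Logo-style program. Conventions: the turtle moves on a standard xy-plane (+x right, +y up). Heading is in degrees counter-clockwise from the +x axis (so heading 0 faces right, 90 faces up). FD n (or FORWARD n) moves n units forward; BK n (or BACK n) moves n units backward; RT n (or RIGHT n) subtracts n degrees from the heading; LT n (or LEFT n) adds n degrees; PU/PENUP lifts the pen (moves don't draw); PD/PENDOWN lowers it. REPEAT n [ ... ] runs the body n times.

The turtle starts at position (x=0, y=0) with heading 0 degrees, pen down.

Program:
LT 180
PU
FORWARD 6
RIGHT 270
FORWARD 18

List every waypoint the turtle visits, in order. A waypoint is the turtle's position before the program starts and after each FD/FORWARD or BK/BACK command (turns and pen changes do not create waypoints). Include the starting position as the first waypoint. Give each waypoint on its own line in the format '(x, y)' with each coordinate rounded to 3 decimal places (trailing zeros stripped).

Executing turtle program step by step:
Start: pos=(0,0), heading=0, pen down
LT 180: heading 0 -> 180
PU: pen up
FD 6: (0,0) -> (-6,0) [heading=180, move]
RT 270: heading 180 -> 270
FD 18: (-6,0) -> (-6,-18) [heading=270, move]
Final: pos=(-6,-18), heading=270, 0 segment(s) drawn
Waypoints (3 total):
(0, 0)
(-6, 0)
(-6, -18)

Answer: (0, 0)
(-6, 0)
(-6, -18)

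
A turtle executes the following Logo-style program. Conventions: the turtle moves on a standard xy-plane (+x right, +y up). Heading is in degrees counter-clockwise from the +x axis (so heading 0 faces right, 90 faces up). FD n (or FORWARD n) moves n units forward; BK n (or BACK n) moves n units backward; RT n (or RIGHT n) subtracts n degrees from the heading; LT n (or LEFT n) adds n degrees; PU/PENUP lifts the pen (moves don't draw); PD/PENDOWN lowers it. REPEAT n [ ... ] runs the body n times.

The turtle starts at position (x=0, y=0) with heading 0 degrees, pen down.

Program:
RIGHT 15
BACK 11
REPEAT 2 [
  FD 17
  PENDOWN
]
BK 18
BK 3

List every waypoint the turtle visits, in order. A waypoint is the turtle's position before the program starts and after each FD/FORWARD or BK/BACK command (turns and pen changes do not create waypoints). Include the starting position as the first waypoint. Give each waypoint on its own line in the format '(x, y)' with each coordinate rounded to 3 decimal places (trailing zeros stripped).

Answer: (0, 0)
(-10.625, 2.847)
(5.796, -1.553)
(22.216, -5.953)
(4.83, -1.294)
(1.932, -0.518)

Derivation:
Executing turtle program step by step:
Start: pos=(0,0), heading=0, pen down
RT 15: heading 0 -> 345
BK 11: (0,0) -> (-10.625,2.847) [heading=345, draw]
REPEAT 2 [
  -- iteration 1/2 --
  FD 17: (-10.625,2.847) -> (5.796,-1.553) [heading=345, draw]
  PD: pen down
  -- iteration 2/2 --
  FD 17: (5.796,-1.553) -> (22.216,-5.953) [heading=345, draw]
  PD: pen down
]
BK 18: (22.216,-5.953) -> (4.83,-1.294) [heading=345, draw]
BK 3: (4.83,-1.294) -> (1.932,-0.518) [heading=345, draw]
Final: pos=(1.932,-0.518), heading=345, 5 segment(s) drawn
Waypoints (6 total):
(0, 0)
(-10.625, 2.847)
(5.796, -1.553)
(22.216, -5.953)
(4.83, -1.294)
(1.932, -0.518)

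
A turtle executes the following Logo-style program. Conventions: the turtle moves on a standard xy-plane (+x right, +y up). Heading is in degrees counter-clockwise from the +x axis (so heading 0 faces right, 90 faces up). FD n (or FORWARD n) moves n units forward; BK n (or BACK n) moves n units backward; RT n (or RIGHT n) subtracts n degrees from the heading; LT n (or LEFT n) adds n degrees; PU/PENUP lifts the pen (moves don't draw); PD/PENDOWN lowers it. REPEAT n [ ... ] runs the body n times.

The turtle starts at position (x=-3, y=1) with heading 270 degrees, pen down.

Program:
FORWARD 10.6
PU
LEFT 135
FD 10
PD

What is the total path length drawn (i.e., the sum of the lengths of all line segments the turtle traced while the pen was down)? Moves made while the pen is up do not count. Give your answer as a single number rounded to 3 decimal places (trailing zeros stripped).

Executing turtle program step by step:
Start: pos=(-3,1), heading=270, pen down
FD 10.6: (-3,1) -> (-3,-9.6) [heading=270, draw]
PU: pen up
LT 135: heading 270 -> 45
FD 10: (-3,-9.6) -> (4.071,-2.529) [heading=45, move]
PD: pen down
Final: pos=(4.071,-2.529), heading=45, 1 segment(s) drawn

Segment lengths:
  seg 1: (-3,1) -> (-3,-9.6), length = 10.6
Total = 10.6

Answer: 10.6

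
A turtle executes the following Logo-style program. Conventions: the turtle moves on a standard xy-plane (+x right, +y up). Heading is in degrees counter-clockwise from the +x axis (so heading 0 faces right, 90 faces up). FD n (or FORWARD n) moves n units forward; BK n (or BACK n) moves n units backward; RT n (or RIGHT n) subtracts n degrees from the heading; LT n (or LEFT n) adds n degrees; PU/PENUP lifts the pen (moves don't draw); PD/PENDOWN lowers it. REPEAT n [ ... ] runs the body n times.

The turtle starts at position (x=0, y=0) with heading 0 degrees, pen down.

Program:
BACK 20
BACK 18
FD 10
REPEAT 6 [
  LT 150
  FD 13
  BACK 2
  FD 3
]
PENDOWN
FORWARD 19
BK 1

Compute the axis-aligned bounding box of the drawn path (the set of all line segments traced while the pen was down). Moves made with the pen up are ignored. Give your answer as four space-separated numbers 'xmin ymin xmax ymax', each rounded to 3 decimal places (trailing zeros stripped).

Answer: -61 -5.124 0 8.876

Derivation:
Executing turtle program step by step:
Start: pos=(0,0), heading=0, pen down
BK 20: (0,0) -> (-20,0) [heading=0, draw]
BK 18: (-20,0) -> (-38,0) [heading=0, draw]
FD 10: (-38,0) -> (-28,0) [heading=0, draw]
REPEAT 6 [
  -- iteration 1/6 --
  LT 150: heading 0 -> 150
  FD 13: (-28,0) -> (-39.258,6.5) [heading=150, draw]
  BK 2: (-39.258,6.5) -> (-37.526,5.5) [heading=150, draw]
  FD 3: (-37.526,5.5) -> (-40.124,7) [heading=150, draw]
  -- iteration 2/6 --
  LT 150: heading 150 -> 300
  FD 13: (-40.124,7) -> (-33.624,-4.258) [heading=300, draw]
  BK 2: (-33.624,-4.258) -> (-34.624,-2.526) [heading=300, draw]
  FD 3: (-34.624,-2.526) -> (-33.124,-5.124) [heading=300, draw]
  -- iteration 3/6 --
  LT 150: heading 300 -> 90
  FD 13: (-33.124,-5.124) -> (-33.124,7.876) [heading=90, draw]
  BK 2: (-33.124,7.876) -> (-33.124,5.876) [heading=90, draw]
  FD 3: (-33.124,5.876) -> (-33.124,8.876) [heading=90, draw]
  -- iteration 4/6 --
  LT 150: heading 90 -> 240
  FD 13: (-33.124,8.876) -> (-39.624,-2.383) [heading=240, draw]
  BK 2: (-39.624,-2.383) -> (-38.624,-0.651) [heading=240, draw]
  FD 3: (-38.624,-0.651) -> (-40.124,-3.249) [heading=240, draw]
  -- iteration 5/6 --
  LT 150: heading 240 -> 30
  FD 13: (-40.124,-3.249) -> (-28.866,3.251) [heading=30, draw]
  BK 2: (-28.866,3.251) -> (-30.598,2.251) [heading=30, draw]
  FD 3: (-30.598,2.251) -> (-28,3.751) [heading=30, draw]
  -- iteration 6/6 --
  LT 150: heading 30 -> 180
  FD 13: (-28,3.751) -> (-41,3.751) [heading=180, draw]
  BK 2: (-41,3.751) -> (-39,3.751) [heading=180, draw]
  FD 3: (-39,3.751) -> (-42,3.751) [heading=180, draw]
]
PD: pen down
FD 19: (-42,3.751) -> (-61,3.751) [heading=180, draw]
BK 1: (-61,3.751) -> (-60,3.751) [heading=180, draw]
Final: pos=(-60,3.751), heading=180, 23 segment(s) drawn

Segment endpoints: x in {-61, -60, -42, -41, -40.124, -40.124, -39.624, -39.258, -39, -38.624, -38, -37.526, -34.624, -33.624, -33.124, -33.124, -30.598, -28.866, -28, -28, -20, 0}, y in {-5.124, -4.258, -3.249, -2.526, -2.383, -0.651, 0, 2.251, 3.251, 3.751, 3.751, 3.751, 3.751, 3.751, 3.751, 5.5, 5.876, 6.5, 7, 7.876, 8.876}
xmin=-61, ymin=-5.124, xmax=0, ymax=8.876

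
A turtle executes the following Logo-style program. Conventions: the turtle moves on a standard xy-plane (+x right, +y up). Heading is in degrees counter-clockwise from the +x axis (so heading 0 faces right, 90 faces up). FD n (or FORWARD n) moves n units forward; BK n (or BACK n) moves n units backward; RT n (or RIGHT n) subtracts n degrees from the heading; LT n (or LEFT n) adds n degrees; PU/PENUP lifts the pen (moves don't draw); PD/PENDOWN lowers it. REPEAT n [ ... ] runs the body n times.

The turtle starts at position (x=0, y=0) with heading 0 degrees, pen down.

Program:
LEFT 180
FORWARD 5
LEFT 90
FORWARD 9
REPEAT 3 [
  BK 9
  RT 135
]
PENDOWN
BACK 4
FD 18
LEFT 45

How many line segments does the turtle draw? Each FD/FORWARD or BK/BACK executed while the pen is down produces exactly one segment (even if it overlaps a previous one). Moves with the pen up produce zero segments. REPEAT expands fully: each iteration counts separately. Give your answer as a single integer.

Executing turtle program step by step:
Start: pos=(0,0), heading=0, pen down
LT 180: heading 0 -> 180
FD 5: (0,0) -> (-5,0) [heading=180, draw]
LT 90: heading 180 -> 270
FD 9: (-5,0) -> (-5,-9) [heading=270, draw]
REPEAT 3 [
  -- iteration 1/3 --
  BK 9: (-5,-9) -> (-5,0) [heading=270, draw]
  RT 135: heading 270 -> 135
  -- iteration 2/3 --
  BK 9: (-5,0) -> (1.364,-6.364) [heading=135, draw]
  RT 135: heading 135 -> 0
  -- iteration 3/3 --
  BK 9: (1.364,-6.364) -> (-7.636,-6.364) [heading=0, draw]
  RT 135: heading 0 -> 225
]
PD: pen down
BK 4: (-7.636,-6.364) -> (-4.808,-3.536) [heading=225, draw]
FD 18: (-4.808,-3.536) -> (-17.536,-16.263) [heading=225, draw]
LT 45: heading 225 -> 270
Final: pos=(-17.536,-16.263), heading=270, 7 segment(s) drawn
Segments drawn: 7

Answer: 7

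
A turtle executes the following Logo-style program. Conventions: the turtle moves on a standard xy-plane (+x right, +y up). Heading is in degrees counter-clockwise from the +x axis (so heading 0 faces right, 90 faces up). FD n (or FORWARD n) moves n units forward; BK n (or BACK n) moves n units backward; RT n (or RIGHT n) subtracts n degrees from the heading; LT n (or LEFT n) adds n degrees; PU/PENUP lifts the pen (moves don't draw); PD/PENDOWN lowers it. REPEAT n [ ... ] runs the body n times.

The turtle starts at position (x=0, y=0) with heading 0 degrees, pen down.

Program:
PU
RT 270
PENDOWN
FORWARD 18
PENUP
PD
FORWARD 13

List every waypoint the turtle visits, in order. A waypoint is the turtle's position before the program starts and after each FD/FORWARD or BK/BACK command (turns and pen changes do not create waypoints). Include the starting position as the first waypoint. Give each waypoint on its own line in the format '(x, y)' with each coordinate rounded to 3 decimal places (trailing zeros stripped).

Executing turtle program step by step:
Start: pos=(0,0), heading=0, pen down
PU: pen up
RT 270: heading 0 -> 90
PD: pen down
FD 18: (0,0) -> (0,18) [heading=90, draw]
PU: pen up
PD: pen down
FD 13: (0,18) -> (0,31) [heading=90, draw]
Final: pos=(0,31), heading=90, 2 segment(s) drawn
Waypoints (3 total):
(0, 0)
(0, 18)
(0, 31)

Answer: (0, 0)
(0, 18)
(0, 31)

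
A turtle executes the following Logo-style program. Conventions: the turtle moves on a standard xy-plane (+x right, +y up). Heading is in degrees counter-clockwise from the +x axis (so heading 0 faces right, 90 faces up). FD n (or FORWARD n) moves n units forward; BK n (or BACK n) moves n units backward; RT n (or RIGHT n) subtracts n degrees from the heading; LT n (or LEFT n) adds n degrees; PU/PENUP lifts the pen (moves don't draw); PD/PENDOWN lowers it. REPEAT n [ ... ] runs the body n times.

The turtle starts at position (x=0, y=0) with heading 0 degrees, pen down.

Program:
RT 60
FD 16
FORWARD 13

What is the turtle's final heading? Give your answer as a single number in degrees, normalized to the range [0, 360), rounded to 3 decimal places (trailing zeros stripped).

Executing turtle program step by step:
Start: pos=(0,0), heading=0, pen down
RT 60: heading 0 -> 300
FD 16: (0,0) -> (8,-13.856) [heading=300, draw]
FD 13: (8,-13.856) -> (14.5,-25.115) [heading=300, draw]
Final: pos=(14.5,-25.115), heading=300, 2 segment(s) drawn

Answer: 300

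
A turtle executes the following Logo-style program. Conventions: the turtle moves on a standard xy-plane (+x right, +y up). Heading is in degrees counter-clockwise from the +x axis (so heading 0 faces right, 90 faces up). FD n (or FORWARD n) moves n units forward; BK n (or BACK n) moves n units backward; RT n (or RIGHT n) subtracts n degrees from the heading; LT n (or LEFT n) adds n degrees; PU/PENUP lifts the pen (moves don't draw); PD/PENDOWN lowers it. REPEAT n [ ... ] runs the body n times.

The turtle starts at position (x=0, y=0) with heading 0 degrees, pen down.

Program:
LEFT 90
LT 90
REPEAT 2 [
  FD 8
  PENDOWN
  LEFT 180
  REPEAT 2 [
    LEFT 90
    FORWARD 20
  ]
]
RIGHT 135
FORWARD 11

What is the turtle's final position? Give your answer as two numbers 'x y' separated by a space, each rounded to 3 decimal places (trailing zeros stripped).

Executing turtle program step by step:
Start: pos=(0,0), heading=0, pen down
LT 90: heading 0 -> 90
LT 90: heading 90 -> 180
REPEAT 2 [
  -- iteration 1/2 --
  FD 8: (0,0) -> (-8,0) [heading=180, draw]
  PD: pen down
  LT 180: heading 180 -> 0
  REPEAT 2 [
    -- iteration 1/2 --
    LT 90: heading 0 -> 90
    FD 20: (-8,0) -> (-8,20) [heading=90, draw]
    -- iteration 2/2 --
    LT 90: heading 90 -> 180
    FD 20: (-8,20) -> (-28,20) [heading=180, draw]
  ]
  -- iteration 2/2 --
  FD 8: (-28,20) -> (-36,20) [heading=180, draw]
  PD: pen down
  LT 180: heading 180 -> 0
  REPEAT 2 [
    -- iteration 1/2 --
    LT 90: heading 0 -> 90
    FD 20: (-36,20) -> (-36,40) [heading=90, draw]
    -- iteration 2/2 --
    LT 90: heading 90 -> 180
    FD 20: (-36,40) -> (-56,40) [heading=180, draw]
  ]
]
RT 135: heading 180 -> 45
FD 11: (-56,40) -> (-48.222,47.778) [heading=45, draw]
Final: pos=(-48.222,47.778), heading=45, 7 segment(s) drawn

Answer: -48.222 47.778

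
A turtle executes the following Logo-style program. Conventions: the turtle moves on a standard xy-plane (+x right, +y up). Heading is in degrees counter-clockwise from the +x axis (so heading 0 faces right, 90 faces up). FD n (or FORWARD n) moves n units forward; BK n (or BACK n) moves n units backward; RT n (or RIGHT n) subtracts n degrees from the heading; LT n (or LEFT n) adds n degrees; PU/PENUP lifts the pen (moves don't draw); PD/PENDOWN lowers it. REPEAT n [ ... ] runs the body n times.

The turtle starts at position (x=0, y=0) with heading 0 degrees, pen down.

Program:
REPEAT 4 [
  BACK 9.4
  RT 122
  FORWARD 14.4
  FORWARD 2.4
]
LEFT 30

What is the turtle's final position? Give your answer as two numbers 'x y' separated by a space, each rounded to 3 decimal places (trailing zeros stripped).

Executing turtle program step by step:
Start: pos=(0,0), heading=0, pen down
REPEAT 4 [
  -- iteration 1/4 --
  BK 9.4: (0,0) -> (-9.4,0) [heading=0, draw]
  RT 122: heading 0 -> 238
  FD 14.4: (-9.4,0) -> (-17.031,-12.212) [heading=238, draw]
  FD 2.4: (-17.031,-12.212) -> (-18.303,-14.247) [heading=238, draw]
  -- iteration 2/4 --
  BK 9.4: (-18.303,-14.247) -> (-13.321,-6.276) [heading=238, draw]
  RT 122: heading 238 -> 116
  FD 14.4: (-13.321,-6.276) -> (-19.634,6.667) [heading=116, draw]
  FD 2.4: (-19.634,6.667) -> (-20.686,8.824) [heading=116, draw]
  -- iteration 3/4 --
  BK 9.4: (-20.686,8.824) -> (-16.565,0.376) [heading=116, draw]
  RT 122: heading 116 -> 354
  FD 14.4: (-16.565,0.376) -> (-2.244,-1.13) [heading=354, draw]
  FD 2.4: (-2.244,-1.13) -> (0.143,-1.381) [heading=354, draw]
  -- iteration 4/4 --
  BK 9.4: (0.143,-1.381) -> (-9.206,-0.398) [heading=354, draw]
  RT 122: heading 354 -> 232
  FD 14.4: (-9.206,-0.398) -> (-18.071,-11.745) [heading=232, draw]
  FD 2.4: (-18.071,-11.745) -> (-19.549,-13.637) [heading=232, draw]
]
LT 30: heading 232 -> 262
Final: pos=(-19.549,-13.637), heading=262, 12 segment(s) drawn

Answer: -19.549 -13.637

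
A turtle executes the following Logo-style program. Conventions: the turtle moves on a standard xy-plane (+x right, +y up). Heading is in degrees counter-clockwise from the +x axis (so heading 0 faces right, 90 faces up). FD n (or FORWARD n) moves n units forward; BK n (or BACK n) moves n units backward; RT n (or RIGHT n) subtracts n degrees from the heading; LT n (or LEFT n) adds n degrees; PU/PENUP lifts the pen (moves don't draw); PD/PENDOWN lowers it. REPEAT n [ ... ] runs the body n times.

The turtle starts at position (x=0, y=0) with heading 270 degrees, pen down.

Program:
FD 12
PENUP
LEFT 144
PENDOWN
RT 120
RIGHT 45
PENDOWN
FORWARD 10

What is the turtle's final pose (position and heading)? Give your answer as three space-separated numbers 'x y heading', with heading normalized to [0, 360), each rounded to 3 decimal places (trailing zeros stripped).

Executing turtle program step by step:
Start: pos=(0,0), heading=270, pen down
FD 12: (0,0) -> (0,-12) [heading=270, draw]
PU: pen up
LT 144: heading 270 -> 54
PD: pen down
RT 120: heading 54 -> 294
RT 45: heading 294 -> 249
PD: pen down
FD 10: (0,-12) -> (-3.584,-21.336) [heading=249, draw]
Final: pos=(-3.584,-21.336), heading=249, 2 segment(s) drawn

Answer: -3.584 -21.336 249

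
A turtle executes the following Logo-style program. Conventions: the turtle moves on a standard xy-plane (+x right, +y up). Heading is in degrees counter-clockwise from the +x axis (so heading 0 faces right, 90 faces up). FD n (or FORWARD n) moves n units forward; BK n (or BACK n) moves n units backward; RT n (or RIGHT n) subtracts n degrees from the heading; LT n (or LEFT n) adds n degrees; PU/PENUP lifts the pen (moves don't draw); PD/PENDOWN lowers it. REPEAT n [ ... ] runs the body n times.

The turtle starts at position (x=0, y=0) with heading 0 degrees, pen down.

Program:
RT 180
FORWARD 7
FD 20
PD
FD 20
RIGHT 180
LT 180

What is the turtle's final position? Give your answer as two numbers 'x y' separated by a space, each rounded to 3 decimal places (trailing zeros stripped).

Answer: -47 0

Derivation:
Executing turtle program step by step:
Start: pos=(0,0), heading=0, pen down
RT 180: heading 0 -> 180
FD 7: (0,0) -> (-7,0) [heading=180, draw]
FD 20: (-7,0) -> (-27,0) [heading=180, draw]
PD: pen down
FD 20: (-27,0) -> (-47,0) [heading=180, draw]
RT 180: heading 180 -> 0
LT 180: heading 0 -> 180
Final: pos=(-47,0), heading=180, 3 segment(s) drawn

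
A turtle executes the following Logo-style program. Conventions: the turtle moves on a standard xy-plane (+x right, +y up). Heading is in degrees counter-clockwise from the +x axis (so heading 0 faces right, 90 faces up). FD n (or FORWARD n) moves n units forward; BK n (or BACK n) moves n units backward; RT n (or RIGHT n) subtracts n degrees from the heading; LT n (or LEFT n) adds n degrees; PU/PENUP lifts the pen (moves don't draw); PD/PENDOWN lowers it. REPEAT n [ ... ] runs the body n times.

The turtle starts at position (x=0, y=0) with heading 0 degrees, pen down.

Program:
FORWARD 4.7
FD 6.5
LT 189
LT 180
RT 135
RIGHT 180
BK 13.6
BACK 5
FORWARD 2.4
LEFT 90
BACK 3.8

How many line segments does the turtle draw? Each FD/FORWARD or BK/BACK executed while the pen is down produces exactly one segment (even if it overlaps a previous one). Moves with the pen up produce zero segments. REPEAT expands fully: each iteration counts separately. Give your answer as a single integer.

Answer: 6

Derivation:
Executing turtle program step by step:
Start: pos=(0,0), heading=0, pen down
FD 4.7: (0,0) -> (4.7,0) [heading=0, draw]
FD 6.5: (4.7,0) -> (11.2,0) [heading=0, draw]
LT 189: heading 0 -> 189
LT 180: heading 189 -> 9
RT 135: heading 9 -> 234
RT 180: heading 234 -> 54
BK 13.6: (11.2,0) -> (3.206,-11.003) [heading=54, draw]
BK 5: (3.206,-11.003) -> (0.267,-15.048) [heading=54, draw]
FD 2.4: (0.267,-15.048) -> (1.678,-13.106) [heading=54, draw]
LT 90: heading 54 -> 144
BK 3.8: (1.678,-13.106) -> (4.752,-15.34) [heading=144, draw]
Final: pos=(4.752,-15.34), heading=144, 6 segment(s) drawn
Segments drawn: 6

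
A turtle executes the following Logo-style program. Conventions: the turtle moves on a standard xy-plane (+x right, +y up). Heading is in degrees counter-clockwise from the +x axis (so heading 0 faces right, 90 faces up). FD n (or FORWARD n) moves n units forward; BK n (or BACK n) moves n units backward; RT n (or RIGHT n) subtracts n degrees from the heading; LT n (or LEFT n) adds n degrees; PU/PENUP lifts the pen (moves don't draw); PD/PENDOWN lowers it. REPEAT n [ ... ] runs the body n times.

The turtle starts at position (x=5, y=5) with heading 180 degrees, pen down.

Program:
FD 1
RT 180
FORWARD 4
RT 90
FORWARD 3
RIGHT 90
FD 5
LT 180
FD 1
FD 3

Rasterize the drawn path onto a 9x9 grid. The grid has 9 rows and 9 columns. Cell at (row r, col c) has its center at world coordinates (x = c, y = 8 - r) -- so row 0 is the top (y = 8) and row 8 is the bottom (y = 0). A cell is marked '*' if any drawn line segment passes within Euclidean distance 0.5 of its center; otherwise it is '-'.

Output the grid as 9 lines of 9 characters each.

Segment 0: (5,5) -> (4,5)
Segment 1: (4,5) -> (8,5)
Segment 2: (8,5) -> (8,2)
Segment 3: (8,2) -> (3,2)
Segment 4: (3,2) -> (4,2)
Segment 5: (4,2) -> (7,2)

Answer: ---------
---------
---------
----*****
--------*
--------*
---******
---------
---------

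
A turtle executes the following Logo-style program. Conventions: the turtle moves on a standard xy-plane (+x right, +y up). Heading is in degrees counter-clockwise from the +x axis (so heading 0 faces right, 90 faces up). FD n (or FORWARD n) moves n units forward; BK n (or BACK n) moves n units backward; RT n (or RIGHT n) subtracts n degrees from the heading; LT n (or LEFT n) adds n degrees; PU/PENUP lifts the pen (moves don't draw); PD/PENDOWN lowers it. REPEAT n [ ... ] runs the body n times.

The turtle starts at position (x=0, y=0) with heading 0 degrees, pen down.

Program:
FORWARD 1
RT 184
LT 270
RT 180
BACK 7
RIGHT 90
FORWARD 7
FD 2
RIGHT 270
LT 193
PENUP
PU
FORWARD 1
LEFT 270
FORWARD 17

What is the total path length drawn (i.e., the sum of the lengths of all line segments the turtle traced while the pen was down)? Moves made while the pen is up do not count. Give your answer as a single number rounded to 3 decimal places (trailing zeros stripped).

Executing turtle program step by step:
Start: pos=(0,0), heading=0, pen down
FD 1: (0,0) -> (1,0) [heading=0, draw]
RT 184: heading 0 -> 176
LT 270: heading 176 -> 86
RT 180: heading 86 -> 266
BK 7: (1,0) -> (1.488,6.983) [heading=266, draw]
RT 90: heading 266 -> 176
FD 7: (1.488,6.983) -> (-5.495,7.471) [heading=176, draw]
FD 2: (-5.495,7.471) -> (-7.49,7.611) [heading=176, draw]
RT 270: heading 176 -> 266
LT 193: heading 266 -> 99
PU: pen up
PU: pen up
FD 1: (-7.49,7.611) -> (-7.646,8.598) [heading=99, move]
LT 270: heading 99 -> 9
FD 17: (-7.646,8.598) -> (9.144,11.258) [heading=9, move]
Final: pos=(9.144,11.258), heading=9, 4 segment(s) drawn

Segment lengths:
  seg 1: (0,0) -> (1,0), length = 1
  seg 2: (1,0) -> (1.488,6.983), length = 7
  seg 3: (1.488,6.983) -> (-5.495,7.471), length = 7
  seg 4: (-5.495,7.471) -> (-7.49,7.611), length = 2
Total = 17

Answer: 17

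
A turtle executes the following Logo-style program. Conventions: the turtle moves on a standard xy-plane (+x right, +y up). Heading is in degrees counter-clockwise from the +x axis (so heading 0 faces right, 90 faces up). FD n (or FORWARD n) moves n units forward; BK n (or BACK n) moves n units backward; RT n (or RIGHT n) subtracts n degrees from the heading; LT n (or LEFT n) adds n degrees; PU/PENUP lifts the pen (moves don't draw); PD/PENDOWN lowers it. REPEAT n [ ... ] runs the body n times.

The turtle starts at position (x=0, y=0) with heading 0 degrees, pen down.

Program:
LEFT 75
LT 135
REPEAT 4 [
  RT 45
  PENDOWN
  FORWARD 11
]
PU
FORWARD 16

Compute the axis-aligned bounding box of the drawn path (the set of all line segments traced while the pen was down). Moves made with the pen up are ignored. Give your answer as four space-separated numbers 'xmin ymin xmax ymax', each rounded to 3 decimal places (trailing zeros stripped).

Executing turtle program step by step:
Start: pos=(0,0), heading=0, pen down
LT 75: heading 0 -> 75
LT 135: heading 75 -> 210
REPEAT 4 [
  -- iteration 1/4 --
  RT 45: heading 210 -> 165
  PD: pen down
  FD 11: (0,0) -> (-10.625,2.847) [heading=165, draw]
  -- iteration 2/4 --
  RT 45: heading 165 -> 120
  PD: pen down
  FD 11: (-10.625,2.847) -> (-16.125,12.373) [heading=120, draw]
  -- iteration 3/4 --
  RT 45: heading 120 -> 75
  PD: pen down
  FD 11: (-16.125,12.373) -> (-13.278,22.998) [heading=75, draw]
  -- iteration 4/4 --
  RT 45: heading 75 -> 30
  PD: pen down
  FD 11: (-13.278,22.998) -> (-3.752,28.498) [heading=30, draw]
]
PU: pen up
FD 16: (-3.752,28.498) -> (10.105,36.498) [heading=30, move]
Final: pos=(10.105,36.498), heading=30, 4 segment(s) drawn

Segment endpoints: x in {-16.125, -13.278, -10.625, -3.752, 0}, y in {0, 2.847, 12.373, 22.998, 28.498}
xmin=-16.125, ymin=0, xmax=0, ymax=28.498

Answer: -16.125 0 0 28.498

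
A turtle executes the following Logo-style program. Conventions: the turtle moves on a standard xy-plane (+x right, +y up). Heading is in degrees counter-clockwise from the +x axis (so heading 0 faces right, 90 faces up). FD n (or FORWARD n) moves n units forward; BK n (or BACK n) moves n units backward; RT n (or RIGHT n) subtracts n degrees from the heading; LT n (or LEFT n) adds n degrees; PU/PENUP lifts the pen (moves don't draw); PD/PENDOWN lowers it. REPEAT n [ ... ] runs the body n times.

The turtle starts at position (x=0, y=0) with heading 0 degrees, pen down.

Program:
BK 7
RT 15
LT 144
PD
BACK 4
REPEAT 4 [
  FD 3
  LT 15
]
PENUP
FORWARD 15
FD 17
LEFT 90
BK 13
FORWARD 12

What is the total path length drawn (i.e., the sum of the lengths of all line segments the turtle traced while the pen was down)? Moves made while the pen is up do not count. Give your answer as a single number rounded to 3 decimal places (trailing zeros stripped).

Answer: 23

Derivation:
Executing turtle program step by step:
Start: pos=(0,0), heading=0, pen down
BK 7: (0,0) -> (-7,0) [heading=0, draw]
RT 15: heading 0 -> 345
LT 144: heading 345 -> 129
PD: pen down
BK 4: (-7,0) -> (-4.483,-3.109) [heading=129, draw]
REPEAT 4 [
  -- iteration 1/4 --
  FD 3: (-4.483,-3.109) -> (-6.371,-0.777) [heading=129, draw]
  LT 15: heading 129 -> 144
  -- iteration 2/4 --
  FD 3: (-6.371,-0.777) -> (-8.798,0.986) [heading=144, draw]
  LT 15: heading 144 -> 159
  -- iteration 3/4 --
  FD 3: (-8.798,0.986) -> (-11.598,2.061) [heading=159, draw]
  LT 15: heading 159 -> 174
  -- iteration 4/4 --
  FD 3: (-11.598,2.061) -> (-14.582,2.375) [heading=174, draw]
  LT 15: heading 174 -> 189
]
PU: pen up
FD 15: (-14.582,2.375) -> (-29.397,0.028) [heading=189, move]
FD 17: (-29.397,0.028) -> (-46.188,-2.631) [heading=189, move]
LT 90: heading 189 -> 279
BK 13: (-46.188,-2.631) -> (-48.222,10.209) [heading=279, move]
FD 12: (-48.222,10.209) -> (-46.344,-1.643) [heading=279, move]
Final: pos=(-46.344,-1.643), heading=279, 6 segment(s) drawn

Segment lengths:
  seg 1: (0,0) -> (-7,0), length = 7
  seg 2: (-7,0) -> (-4.483,-3.109), length = 4
  seg 3: (-4.483,-3.109) -> (-6.371,-0.777), length = 3
  seg 4: (-6.371,-0.777) -> (-8.798,0.986), length = 3
  seg 5: (-8.798,0.986) -> (-11.598,2.061), length = 3
  seg 6: (-11.598,2.061) -> (-14.582,2.375), length = 3
Total = 23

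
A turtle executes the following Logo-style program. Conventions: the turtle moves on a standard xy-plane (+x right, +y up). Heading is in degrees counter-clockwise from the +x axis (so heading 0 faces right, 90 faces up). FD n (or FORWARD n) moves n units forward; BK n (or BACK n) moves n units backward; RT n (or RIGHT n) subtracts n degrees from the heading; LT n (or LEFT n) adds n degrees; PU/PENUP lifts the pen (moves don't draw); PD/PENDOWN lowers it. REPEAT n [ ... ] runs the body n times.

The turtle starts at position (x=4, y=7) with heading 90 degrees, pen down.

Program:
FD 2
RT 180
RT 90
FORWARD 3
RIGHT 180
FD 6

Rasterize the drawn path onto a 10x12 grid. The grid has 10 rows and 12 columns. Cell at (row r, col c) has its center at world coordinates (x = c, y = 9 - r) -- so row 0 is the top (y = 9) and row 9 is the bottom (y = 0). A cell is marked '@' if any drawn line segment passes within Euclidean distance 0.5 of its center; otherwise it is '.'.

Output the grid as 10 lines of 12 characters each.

Answer: .@@@@@@@....
....@.......
....@.......
............
............
............
............
............
............
............

Derivation:
Segment 0: (4,7) -> (4,9)
Segment 1: (4,9) -> (1,9)
Segment 2: (1,9) -> (7,9)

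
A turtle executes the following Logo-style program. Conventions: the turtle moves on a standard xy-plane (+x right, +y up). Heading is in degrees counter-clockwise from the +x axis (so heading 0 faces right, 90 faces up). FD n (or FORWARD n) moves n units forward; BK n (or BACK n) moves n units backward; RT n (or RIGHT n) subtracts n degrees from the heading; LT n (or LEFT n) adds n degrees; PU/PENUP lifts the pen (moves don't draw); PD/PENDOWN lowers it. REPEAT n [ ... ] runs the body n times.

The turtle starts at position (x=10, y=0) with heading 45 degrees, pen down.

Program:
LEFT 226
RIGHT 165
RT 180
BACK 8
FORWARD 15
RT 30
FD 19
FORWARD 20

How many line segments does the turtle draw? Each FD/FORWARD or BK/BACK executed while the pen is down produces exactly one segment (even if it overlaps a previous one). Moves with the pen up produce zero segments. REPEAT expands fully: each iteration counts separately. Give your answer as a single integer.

Answer: 4

Derivation:
Executing turtle program step by step:
Start: pos=(10,0), heading=45, pen down
LT 226: heading 45 -> 271
RT 165: heading 271 -> 106
RT 180: heading 106 -> 286
BK 8: (10,0) -> (7.795,7.69) [heading=286, draw]
FD 15: (7.795,7.69) -> (11.929,-6.729) [heading=286, draw]
RT 30: heading 286 -> 256
FD 19: (11.929,-6.729) -> (7.333,-25.164) [heading=256, draw]
FD 20: (7.333,-25.164) -> (2.495,-44.57) [heading=256, draw]
Final: pos=(2.495,-44.57), heading=256, 4 segment(s) drawn
Segments drawn: 4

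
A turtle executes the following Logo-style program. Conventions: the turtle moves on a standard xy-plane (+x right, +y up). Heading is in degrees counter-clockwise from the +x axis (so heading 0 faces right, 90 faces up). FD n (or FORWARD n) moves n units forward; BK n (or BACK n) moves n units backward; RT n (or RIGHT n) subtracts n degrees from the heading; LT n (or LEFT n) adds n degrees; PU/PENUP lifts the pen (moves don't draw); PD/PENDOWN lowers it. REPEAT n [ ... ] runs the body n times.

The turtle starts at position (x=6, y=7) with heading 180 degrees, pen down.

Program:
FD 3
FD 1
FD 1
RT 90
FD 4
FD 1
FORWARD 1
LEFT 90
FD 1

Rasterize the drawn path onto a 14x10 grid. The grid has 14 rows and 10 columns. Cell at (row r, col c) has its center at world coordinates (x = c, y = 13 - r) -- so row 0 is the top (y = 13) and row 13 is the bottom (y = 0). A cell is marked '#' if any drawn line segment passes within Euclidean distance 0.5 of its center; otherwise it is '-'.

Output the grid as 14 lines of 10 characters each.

Segment 0: (6,7) -> (3,7)
Segment 1: (3,7) -> (2,7)
Segment 2: (2,7) -> (1,7)
Segment 3: (1,7) -> (1,11)
Segment 4: (1,11) -> (1,12)
Segment 5: (1,12) -> (1,13)
Segment 6: (1,13) -> (0,13)

Answer: ##--------
-#--------
-#--------
-#--------
-#--------
-#--------
-######---
----------
----------
----------
----------
----------
----------
----------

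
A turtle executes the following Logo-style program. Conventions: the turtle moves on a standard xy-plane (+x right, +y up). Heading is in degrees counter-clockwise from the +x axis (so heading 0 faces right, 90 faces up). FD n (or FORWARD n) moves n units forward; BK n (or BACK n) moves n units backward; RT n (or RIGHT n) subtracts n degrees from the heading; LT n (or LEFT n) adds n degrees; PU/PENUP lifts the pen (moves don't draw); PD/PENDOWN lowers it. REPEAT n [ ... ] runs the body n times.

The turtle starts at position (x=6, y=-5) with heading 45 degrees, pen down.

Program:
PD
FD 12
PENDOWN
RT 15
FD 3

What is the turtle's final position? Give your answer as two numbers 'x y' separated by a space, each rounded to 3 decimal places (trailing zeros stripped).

Executing turtle program step by step:
Start: pos=(6,-5), heading=45, pen down
PD: pen down
FD 12: (6,-5) -> (14.485,3.485) [heading=45, draw]
PD: pen down
RT 15: heading 45 -> 30
FD 3: (14.485,3.485) -> (17.083,4.985) [heading=30, draw]
Final: pos=(17.083,4.985), heading=30, 2 segment(s) drawn

Answer: 17.083 4.985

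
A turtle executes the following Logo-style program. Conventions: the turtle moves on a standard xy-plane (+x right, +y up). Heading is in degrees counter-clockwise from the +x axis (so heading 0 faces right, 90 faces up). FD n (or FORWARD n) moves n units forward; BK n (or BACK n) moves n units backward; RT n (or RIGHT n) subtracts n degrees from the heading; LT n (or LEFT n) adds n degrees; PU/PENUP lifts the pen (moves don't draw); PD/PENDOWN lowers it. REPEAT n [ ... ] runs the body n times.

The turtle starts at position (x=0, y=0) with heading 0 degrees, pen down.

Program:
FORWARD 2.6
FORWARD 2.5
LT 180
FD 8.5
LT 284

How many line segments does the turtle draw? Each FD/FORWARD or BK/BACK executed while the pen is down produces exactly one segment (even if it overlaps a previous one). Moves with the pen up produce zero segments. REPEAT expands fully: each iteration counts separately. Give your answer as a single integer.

Answer: 3

Derivation:
Executing turtle program step by step:
Start: pos=(0,0), heading=0, pen down
FD 2.6: (0,0) -> (2.6,0) [heading=0, draw]
FD 2.5: (2.6,0) -> (5.1,0) [heading=0, draw]
LT 180: heading 0 -> 180
FD 8.5: (5.1,0) -> (-3.4,0) [heading=180, draw]
LT 284: heading 180 -> 104
Final: pos=(-3.4,0), heading=104, 3 segment(s) drawn
Segments drawn: 3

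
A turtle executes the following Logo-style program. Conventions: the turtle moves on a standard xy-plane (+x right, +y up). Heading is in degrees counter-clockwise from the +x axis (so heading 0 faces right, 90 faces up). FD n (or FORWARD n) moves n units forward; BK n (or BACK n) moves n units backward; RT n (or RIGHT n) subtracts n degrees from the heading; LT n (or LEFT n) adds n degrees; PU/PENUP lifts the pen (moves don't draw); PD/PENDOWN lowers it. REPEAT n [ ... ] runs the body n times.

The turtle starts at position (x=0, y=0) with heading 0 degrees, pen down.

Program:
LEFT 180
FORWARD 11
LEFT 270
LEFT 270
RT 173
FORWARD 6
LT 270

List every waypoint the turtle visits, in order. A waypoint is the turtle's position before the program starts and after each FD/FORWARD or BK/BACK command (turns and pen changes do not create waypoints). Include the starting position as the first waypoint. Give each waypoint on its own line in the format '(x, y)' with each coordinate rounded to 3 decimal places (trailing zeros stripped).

Executing turtle program step by step:
Start: pos=(0,0), heading=0, pen down
LT 180: heading 0 -> 180
FD 11: (0,0) -> (-11,0) [heading=180, draw]
LT 270: heading 180 -> 90
LT 270: heading 90 -> 0
RT 173: heading 0 -> 187
FD 6: (-11,0) -> (-16.955,-0.731) [heading=187, draw]
LT 270: heading 187 -> 97
Final: pos=(-16.955,-0.731), heading=97, 2 segment(s) drawn
Waypoints (3 total):
(0, 0)
(-11, 0)
(-16.955, -0.731)

Answer: (0, 0)
(-11, 0)
(-16.955, -0.731)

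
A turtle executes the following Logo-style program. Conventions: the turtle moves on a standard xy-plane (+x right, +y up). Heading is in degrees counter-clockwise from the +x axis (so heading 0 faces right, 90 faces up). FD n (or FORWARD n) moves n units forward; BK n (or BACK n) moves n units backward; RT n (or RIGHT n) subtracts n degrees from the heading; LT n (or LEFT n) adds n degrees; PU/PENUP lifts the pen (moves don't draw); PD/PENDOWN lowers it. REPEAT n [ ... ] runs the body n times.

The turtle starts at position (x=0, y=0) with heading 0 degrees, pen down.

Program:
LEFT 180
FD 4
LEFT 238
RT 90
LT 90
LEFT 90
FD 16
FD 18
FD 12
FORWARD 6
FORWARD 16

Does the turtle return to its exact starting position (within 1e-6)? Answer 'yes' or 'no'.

Answer: no

Derivation:
Executing turtle program step by step:
Start: pos=(0,0), heading=0, pen down
LT 180: heading 0 -> 180
FD 4: (0,0) -> (-4,0) [heading=180, draw]
LT 238: heading 180 -> 58
RT 90: heading 58 -> 328
LT 90: heading 328 -> 58
LT 90: heading 58 -> 148
FD 16: (-4,0) -> (-17.569,8.479) [heading=148, draw]
FD 18: (-17.569,8.479) -> (-32.834,18.017) [heading=148, draw]
FD 12: (-32.834,18.017) -> (-43.01,24.376) [heading=148, draw]
FD 6: (-43.01,24.376) -> (-48.099,27.556) [heading=148, draw]
FD 16: (-48.099,27.556) -> (-61.667,36.035) [heading=148, draw]
Final: pos=(-61.667,36.035), heading=148, 6 segment(s) drawn

Start position: (0, 0)
Final position: (-61.667, 36.035)
Distance = 71.424; >= 1e-6 -> NOT closed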